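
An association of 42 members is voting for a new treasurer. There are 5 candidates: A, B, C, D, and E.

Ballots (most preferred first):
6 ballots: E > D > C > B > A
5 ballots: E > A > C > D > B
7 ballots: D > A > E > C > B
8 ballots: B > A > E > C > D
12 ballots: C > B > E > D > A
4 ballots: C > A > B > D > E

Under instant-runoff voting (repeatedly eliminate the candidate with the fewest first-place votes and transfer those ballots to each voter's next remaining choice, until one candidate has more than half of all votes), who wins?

Round 1: A 0, B 8, C 16, D 7, E 11. A eliminated.
Round 2: B 8, C 16, D 7, E 11. D eliminated.
Round 3: B 8, C 16, E 18. B eliminated.
Round 4: C 16, E 26. E has a majority (≥22).

E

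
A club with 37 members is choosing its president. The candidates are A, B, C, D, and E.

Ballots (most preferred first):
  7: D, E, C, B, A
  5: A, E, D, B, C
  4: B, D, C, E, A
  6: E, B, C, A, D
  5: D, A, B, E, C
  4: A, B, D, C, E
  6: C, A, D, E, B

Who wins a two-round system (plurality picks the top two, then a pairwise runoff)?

A

Round 1 first-place votes: A 9, B 4, C 6, D 12, E 6. D and A advance.
Runoff: D is ranked above A on 16 ballots, A above D on 21.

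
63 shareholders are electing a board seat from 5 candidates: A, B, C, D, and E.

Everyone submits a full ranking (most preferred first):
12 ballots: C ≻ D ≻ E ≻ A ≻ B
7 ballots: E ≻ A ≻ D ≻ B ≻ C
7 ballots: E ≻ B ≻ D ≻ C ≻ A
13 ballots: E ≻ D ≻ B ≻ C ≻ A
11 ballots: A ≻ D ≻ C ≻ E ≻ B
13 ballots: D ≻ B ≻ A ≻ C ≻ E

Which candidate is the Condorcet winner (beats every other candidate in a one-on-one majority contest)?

D

D vs A: 45–18
D vs B: 56–7
D vs C: 51–12
D vs E: 36–27
D beats every other candidate.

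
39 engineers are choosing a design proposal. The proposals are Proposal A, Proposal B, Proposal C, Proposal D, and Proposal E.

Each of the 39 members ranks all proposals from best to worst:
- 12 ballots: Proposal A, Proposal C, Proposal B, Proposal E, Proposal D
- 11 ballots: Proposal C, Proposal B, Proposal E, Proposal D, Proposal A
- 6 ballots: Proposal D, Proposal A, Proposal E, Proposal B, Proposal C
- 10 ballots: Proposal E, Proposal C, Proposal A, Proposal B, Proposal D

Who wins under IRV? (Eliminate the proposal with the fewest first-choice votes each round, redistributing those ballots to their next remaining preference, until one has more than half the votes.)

Round 1: Proposal A 12, Proposal B 0, Proposal C 11, Proposal D 6, Proposal E 10. Proposal B eliminated.
Round 2: Proposal A 12, Proposal C 11, Proposal D 6, Proposal E 10. Proposal D eliminated.
Round 3: Proposal A 18, Proposal C 11, Proposal E 10. Proposal E eliminated.
Round 4: Proposal A 18, Proposal C 21. Proposal C has a majority (≥20).

Proposal C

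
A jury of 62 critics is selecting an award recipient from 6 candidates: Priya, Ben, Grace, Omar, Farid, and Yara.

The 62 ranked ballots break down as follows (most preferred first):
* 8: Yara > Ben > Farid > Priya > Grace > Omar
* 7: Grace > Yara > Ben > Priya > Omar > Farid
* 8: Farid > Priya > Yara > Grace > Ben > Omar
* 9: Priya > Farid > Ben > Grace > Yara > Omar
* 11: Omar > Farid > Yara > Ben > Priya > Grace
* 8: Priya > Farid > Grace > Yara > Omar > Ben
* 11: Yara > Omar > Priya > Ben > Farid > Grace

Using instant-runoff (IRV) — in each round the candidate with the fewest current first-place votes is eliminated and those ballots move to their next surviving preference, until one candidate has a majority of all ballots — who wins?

Yara

Round 1: Priya 17, Ben 0, Grace 7, Omar 11, Farid 8, Yara 19. Ben eliminated.
Round 2: Priya 17, Grace 7, Omar 11, Farid 8, Yara 19. Grace eliminated.
Round 3: Priya 17, Omar 11, Farid 8, Yara 26. Farid eliminated.
Round 4: Priya 25, Omar 11, Yara 26. Omar eliminated.
Round 5: Priya 25, Yara 37. Yara has a majority (≥32).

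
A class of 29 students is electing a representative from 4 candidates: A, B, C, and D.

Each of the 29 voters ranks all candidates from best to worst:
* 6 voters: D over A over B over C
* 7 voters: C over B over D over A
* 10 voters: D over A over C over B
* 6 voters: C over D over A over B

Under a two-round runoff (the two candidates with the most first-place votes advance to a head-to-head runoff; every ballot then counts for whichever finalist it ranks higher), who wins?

D

Round 1 first-place votes: A 0, B 0, C 13, D 16. D and C advance.
Runoff: D is ranked above C on 16 ballots, C above D on 13.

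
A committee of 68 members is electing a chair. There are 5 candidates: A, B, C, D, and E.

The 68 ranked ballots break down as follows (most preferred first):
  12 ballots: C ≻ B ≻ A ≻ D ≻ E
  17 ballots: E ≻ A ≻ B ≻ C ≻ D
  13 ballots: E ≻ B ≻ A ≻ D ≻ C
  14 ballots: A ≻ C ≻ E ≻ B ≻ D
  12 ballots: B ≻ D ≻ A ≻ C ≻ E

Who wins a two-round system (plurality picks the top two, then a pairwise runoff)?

A

Round 1 first-place votes: A 14, B 12, C 12, D 0, E 30. E and A advance.
Runoff: E is ranked above A on 30 ballots, A above E on 38.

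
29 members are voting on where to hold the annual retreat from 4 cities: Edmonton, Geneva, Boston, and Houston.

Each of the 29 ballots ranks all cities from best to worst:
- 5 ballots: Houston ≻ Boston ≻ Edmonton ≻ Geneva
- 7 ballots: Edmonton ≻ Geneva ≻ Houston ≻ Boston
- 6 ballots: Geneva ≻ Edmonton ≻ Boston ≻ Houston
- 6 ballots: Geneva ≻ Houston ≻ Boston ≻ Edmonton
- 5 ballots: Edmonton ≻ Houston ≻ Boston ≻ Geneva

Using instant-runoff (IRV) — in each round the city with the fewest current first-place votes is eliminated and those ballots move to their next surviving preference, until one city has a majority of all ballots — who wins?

Edmonton

Round 1: Edmonton 12, Geneva 12, Boston 0, Houston 5. Boston eliminated.
Round 2: Edmonton 12, Geneva 12, Houston 5. Houston eliminated.
Round 3: Edmonton 17, Geneva 12. Edmonton has a majority (≥15).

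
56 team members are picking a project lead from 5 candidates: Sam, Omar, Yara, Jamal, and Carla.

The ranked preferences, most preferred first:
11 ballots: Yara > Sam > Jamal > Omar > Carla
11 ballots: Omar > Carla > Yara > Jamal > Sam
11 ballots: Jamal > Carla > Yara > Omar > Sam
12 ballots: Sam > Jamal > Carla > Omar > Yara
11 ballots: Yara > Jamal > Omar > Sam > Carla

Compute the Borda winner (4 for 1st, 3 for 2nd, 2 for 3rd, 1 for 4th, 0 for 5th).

Sam: 11×3 + 11×0 + 11×0 + 12×4 + 11×1 = 92
Omar: 11×1 + 11×4 + 11×1 + 12×1 + 11×2 = 100
Yara: 11×4 + 11×2 + 11×2 + 12×0 + 11×4 = 132
Jamal: 11×2 + 11×1 + 11×4 + 12×3 + 11×3 = 146
Carla: 11×0 + 11×3 + 11×3 + 12×2 + 11×0 = 90

Jamal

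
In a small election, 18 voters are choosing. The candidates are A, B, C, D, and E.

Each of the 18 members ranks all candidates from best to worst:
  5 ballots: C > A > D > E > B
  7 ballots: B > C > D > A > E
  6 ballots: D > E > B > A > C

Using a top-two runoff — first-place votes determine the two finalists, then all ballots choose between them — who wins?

D

Round 1 first-place votes: A 0, B 7, C 5, D 6, E 0. B and D advance.
Runoff: B is ranked above D on 7 ballots, D above B on 11.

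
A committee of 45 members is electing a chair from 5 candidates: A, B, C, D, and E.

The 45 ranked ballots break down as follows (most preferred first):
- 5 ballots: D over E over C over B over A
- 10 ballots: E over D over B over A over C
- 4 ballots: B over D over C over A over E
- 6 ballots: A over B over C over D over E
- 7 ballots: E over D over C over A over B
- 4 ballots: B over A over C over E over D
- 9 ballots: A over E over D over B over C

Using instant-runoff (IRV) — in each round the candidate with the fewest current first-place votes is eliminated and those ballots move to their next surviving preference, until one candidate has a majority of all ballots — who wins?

Round 1: A 15, B 8, C 0, D 5, E 17. C eliminated.
Round 2: A 15, B 8, D 5, E 17. D eliminated.
Round 3: A 15, B 8, E 22. B eliminated.
Round 4: A 23, E 22. A has a majority (≥23).

A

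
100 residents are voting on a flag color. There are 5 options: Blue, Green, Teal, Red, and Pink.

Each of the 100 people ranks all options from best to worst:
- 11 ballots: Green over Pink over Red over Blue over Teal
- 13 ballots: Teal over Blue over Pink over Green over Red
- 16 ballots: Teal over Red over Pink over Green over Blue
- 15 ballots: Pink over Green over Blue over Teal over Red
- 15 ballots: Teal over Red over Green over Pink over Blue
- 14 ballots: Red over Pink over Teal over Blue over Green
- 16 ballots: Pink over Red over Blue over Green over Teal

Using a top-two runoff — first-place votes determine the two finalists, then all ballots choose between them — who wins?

Pink

Round 1 first-place votes: Blue 0, Green 11, Teal 44, Red 14, Pink 31. Teal and Pink advance.
Runoff: Teal is ranked above Pink on 44 ballots, Pink above Teal on 56.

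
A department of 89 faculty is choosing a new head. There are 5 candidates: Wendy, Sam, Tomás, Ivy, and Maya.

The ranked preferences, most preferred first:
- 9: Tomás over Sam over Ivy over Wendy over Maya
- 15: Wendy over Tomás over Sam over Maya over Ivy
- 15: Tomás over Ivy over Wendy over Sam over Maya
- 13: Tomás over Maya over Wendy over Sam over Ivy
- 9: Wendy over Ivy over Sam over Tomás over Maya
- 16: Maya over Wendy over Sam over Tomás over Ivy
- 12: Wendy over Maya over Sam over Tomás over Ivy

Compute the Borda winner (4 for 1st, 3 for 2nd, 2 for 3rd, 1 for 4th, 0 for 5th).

Wendy

Wendy: 9×1 + 15×4 + 15×2 + 13×2 + 9×4 + 16×3 + 12×4 = 257
Sam: 9×3 + 15×2 + 15×1 + 13×1 + 9×2 + 16×2 + 12×2 = 159
Tomás: 9×4 + 15×3 + 15×4 + 13×4 + 9×1 + 16×1 + 12×1 = 230
Ivy: 9×2 + 15×0 + 15×3 + 13×0 + 9×3 + 16×0 + 12×0 = 90
Maya: 9×0 + 15×1 + 15×0 + 13×3 + 9×0 + 16×4 + 12×3 = 154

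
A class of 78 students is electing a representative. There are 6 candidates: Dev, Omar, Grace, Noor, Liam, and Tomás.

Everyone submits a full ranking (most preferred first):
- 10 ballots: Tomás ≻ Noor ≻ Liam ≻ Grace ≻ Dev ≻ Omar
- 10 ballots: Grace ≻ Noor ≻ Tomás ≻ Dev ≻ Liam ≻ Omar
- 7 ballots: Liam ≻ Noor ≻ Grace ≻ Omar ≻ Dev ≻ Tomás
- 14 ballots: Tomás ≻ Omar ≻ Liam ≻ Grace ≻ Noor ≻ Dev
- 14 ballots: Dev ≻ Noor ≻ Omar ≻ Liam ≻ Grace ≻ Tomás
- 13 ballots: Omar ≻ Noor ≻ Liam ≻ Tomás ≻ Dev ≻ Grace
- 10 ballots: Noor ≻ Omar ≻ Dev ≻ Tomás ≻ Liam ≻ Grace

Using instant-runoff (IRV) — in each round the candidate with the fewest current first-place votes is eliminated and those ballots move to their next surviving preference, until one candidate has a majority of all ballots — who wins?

Noor

Round 1: Dev 14, Omar 13, Grace 10, Noor 10, Liam 7, Tomás 24. Liam eliminated.
Round 2: Dev 14, Omar 13, Grace 10, Noor 17, Tomás 24. Grace eliminated.
Round 3: Dev 14, Omar 13, Noor 27, Tomás 24. Omar eliminated.
Round 4: Dev 14, Noor 40, Tomás 24. Noor has a majority (≥40).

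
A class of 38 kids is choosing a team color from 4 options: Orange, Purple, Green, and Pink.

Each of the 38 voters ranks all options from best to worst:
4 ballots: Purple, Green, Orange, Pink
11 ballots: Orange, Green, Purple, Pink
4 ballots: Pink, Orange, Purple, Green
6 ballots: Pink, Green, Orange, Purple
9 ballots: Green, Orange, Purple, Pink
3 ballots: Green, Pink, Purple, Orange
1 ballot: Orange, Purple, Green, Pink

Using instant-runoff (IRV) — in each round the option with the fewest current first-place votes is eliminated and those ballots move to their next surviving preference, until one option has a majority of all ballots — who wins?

Round 1: Orange 12, Purple 4, Green 12, Pink 10. Purple eliminated.
Round 2: Orange 12, Green 16, Pink 10. Pink eliminated.
Round 3: Orange 16, Green 22. Green has a majority (≥20).

Green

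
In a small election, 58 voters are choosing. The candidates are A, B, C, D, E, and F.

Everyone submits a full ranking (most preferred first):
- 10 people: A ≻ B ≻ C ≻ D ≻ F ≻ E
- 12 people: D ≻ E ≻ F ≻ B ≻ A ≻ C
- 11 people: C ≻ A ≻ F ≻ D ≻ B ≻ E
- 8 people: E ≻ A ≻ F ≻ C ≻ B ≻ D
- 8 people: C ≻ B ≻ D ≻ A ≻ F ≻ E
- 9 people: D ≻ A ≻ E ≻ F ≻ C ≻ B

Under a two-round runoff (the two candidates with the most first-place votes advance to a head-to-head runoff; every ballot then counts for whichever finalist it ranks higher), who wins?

Round 1 first-place votes: A 10, B 0, C 19, D 21, E 8, F 0. D and C advance.
Runoff: D is ranked above C on 21 ballots, C above D on 37.

C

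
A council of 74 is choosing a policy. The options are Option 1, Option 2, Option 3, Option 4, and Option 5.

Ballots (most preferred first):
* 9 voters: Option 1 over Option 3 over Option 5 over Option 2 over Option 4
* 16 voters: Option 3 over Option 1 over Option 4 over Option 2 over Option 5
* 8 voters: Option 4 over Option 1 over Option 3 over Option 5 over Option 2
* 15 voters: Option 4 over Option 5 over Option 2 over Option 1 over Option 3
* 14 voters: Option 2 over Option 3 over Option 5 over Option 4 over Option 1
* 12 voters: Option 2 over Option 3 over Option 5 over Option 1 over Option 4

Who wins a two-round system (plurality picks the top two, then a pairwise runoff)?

Round 1 first-place votes: Option 1 9, Option 2 26, Option 3 16, Option 4 23, Option 5 0. Option 2 and Option 4 advance.
Runoff: Option 2 is ranked above Option 4 on 35 ballots, Option 4 above Option 2 on 39.

Option 4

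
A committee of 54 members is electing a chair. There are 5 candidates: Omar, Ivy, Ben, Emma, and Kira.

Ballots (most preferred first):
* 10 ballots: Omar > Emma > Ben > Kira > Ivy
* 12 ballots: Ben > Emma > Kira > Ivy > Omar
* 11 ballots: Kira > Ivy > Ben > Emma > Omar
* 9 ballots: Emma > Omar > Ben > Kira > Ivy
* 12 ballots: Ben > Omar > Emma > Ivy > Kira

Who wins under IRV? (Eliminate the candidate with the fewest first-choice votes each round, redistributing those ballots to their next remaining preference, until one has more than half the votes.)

Ben

Round 1: Omar 10, Ivy 0, Ben 24, Emma 9, Kira 11. Ivy eliminated.
Round 2: Omar 10, Ben 24, Emma 9, Kira 11. Emma eliminated.
Round 3: Omar 19, Ben 24, Kira 11. Kira eliminated.
Round 4: Omar 19, Ben 35. Ben has a majority (≥28).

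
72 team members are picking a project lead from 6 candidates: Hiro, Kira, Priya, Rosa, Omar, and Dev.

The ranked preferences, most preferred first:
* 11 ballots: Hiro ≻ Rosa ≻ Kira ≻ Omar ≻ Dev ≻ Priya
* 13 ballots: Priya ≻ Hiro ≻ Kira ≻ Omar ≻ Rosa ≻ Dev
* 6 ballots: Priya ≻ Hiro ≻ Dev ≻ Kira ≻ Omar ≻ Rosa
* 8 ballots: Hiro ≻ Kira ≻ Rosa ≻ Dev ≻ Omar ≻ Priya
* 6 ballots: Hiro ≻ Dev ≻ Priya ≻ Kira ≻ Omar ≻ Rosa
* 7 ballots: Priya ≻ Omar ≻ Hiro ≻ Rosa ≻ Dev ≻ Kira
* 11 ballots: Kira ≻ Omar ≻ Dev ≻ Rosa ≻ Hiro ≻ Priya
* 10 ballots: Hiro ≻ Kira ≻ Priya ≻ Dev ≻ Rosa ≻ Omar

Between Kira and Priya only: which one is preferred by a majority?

Kira is ranked above Priya on 40 ballots; Priya above Kira on 32.

Kira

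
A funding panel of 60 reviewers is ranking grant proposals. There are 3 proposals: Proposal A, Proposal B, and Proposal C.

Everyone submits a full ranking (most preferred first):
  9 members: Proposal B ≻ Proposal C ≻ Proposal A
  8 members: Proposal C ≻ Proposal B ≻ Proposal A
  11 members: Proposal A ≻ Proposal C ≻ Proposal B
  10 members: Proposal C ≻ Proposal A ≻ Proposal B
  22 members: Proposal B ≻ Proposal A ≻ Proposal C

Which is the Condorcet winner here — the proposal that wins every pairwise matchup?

Proposal B vs Proposal A: 39–21
Proposal B vs Proposal C: 31–29
Proposal B beats every other proposal.

Proposal B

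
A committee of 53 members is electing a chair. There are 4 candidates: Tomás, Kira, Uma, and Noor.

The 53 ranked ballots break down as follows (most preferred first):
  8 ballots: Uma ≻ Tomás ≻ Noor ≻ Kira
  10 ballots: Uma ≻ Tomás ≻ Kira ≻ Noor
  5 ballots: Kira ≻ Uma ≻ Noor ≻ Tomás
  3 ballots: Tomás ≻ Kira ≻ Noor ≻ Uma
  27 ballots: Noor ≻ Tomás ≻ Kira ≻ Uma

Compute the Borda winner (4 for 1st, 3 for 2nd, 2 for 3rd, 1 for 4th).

Tomás

Tomás: 8×3 + 10×3 + 5×1 + 3×4 + 27×3 = 152
Kira: 8×1 + 10×2 + 5×4 + 3×3 + 27×2 = 111
Uma: 8×4 + 10×4 + 5×3 + 3×1 + 27×1 = 117
Noor: 8×2 + 10×1 + 5×2 + 3×2 + 27×4 = 150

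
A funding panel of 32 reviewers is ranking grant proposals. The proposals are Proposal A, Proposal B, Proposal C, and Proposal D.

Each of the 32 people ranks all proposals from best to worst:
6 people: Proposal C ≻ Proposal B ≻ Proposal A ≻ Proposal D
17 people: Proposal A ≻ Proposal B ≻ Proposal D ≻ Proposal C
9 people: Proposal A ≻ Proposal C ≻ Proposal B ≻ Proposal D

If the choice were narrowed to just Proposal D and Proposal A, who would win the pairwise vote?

Proposal A

Proposal D is ranked above Proposal A on 0 ballots; Proposal A above Proposal D on 32.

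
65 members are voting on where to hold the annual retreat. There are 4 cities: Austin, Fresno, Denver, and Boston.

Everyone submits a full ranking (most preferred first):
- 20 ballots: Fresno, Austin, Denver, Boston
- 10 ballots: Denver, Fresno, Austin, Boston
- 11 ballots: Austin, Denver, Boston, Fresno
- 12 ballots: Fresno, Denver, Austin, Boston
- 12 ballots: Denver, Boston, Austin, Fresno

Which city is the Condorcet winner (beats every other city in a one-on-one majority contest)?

Denver vs Austin: 34–31
Denver vs Fresno: 33–32
Denver vs Boston: 65–0
Denver beats every other city.

Denver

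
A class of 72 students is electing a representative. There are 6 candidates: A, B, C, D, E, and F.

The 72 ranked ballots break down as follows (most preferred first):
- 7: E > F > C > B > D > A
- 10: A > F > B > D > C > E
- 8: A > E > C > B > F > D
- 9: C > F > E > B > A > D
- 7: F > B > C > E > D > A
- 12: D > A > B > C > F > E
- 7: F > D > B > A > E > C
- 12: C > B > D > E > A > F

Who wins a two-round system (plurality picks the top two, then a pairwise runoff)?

Round 1 first-place votes: A 18, B 0, C 21, D 12, E 7, F 14. C and A advance.
Runoff: C is ranked above A on 35 ballots, A above C on 37.

A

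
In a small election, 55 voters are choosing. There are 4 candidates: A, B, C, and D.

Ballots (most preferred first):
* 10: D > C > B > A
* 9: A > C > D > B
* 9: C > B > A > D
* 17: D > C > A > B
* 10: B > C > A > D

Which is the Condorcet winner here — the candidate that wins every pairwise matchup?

C

C vs A: 46–9
C vs B: 45–10
C vs D: 28–27
C beats every other candidate.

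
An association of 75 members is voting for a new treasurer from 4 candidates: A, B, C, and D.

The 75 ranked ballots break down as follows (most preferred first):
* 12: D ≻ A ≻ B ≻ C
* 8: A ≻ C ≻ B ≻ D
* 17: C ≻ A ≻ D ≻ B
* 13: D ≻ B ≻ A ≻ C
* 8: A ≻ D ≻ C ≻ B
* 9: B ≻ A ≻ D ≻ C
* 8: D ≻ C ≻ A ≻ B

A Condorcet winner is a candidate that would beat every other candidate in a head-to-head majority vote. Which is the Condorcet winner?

A

A vs B: 53–22
A vs C: 50–25
A vs D: 42–33
A beats every other candidate.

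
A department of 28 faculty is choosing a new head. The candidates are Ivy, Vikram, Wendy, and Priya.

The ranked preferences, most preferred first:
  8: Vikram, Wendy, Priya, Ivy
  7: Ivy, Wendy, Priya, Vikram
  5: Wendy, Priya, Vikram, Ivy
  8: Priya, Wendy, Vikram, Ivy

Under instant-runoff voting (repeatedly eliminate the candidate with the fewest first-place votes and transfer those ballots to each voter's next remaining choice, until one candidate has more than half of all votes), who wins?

Priya

Round 1: Ivy 7, Vikram 8, Wendy 5, Priya 8. Wendy eliminated.
Round 2: Ivy 7, Vikram 8, Priya 13. Ivy eliminated.
Round 3: Vikram 8, Priya 20. Priya has a majority (≥15).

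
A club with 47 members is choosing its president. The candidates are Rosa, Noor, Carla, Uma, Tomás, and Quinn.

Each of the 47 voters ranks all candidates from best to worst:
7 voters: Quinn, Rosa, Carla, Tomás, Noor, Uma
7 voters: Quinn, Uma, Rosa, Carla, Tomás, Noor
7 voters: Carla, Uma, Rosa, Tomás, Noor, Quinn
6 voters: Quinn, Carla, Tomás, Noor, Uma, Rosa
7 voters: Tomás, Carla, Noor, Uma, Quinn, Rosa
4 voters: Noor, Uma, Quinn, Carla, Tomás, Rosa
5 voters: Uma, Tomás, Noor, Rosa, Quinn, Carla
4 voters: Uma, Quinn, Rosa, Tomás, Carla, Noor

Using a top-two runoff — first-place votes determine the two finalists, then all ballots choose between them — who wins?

Round 1 first-place votes: Rosa 0, Noor 4, Carla 7, Uma 9, Tomás 7, Quinn 20. Quinn and Uma advance.
Runoff: Quinn is ranked above Uma on 20 ballots, Uma above Quinn on 27.

Uma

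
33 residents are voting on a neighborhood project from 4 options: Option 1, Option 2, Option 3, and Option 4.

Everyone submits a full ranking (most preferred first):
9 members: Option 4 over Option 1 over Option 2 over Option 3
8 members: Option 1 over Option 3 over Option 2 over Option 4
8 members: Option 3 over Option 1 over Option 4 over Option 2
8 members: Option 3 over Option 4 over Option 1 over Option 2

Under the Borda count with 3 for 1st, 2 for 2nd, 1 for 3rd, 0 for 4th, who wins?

Option 1: 9×2 + 8×3 + 8×2 + 8×1 = 66
Option 2: 9×1 + 8×1 + 8×0 + 8×0 = 17
Option 3: 9×0 + 8×2 + 8×3 + 8×3 = 64
Option 4: 9×3 + 8×0 + 8×1 + 8×2 = 51

Option 1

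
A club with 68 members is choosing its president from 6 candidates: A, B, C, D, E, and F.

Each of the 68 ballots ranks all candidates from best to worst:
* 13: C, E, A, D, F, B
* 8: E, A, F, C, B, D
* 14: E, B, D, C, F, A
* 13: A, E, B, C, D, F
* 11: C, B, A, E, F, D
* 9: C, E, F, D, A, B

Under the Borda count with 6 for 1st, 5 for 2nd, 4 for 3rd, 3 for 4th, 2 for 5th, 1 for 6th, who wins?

E

A: 13×4 + 8×5 + 14×1 + 13×6 + 11×4 + 9×2 = 246
B: 13×1 + 8×2 + 14×5 + 13×4 + 11×5 + 9×1 = 215
C: 13×6 + 8×3 + 14×3 + 13×3 + 11×6 + 9×6 = 303
D: 13×3 + 8×1 + 14×4 + 13×2 + 11×1 + 9×3 = 167
E: 13×5 + 8×6 + 14×6 + 13×5 + 11×3 + 9×5 = 340
F: 13×2 + 8×4 + 14×2 + 13×1 + 11×2 + 9×4 = 157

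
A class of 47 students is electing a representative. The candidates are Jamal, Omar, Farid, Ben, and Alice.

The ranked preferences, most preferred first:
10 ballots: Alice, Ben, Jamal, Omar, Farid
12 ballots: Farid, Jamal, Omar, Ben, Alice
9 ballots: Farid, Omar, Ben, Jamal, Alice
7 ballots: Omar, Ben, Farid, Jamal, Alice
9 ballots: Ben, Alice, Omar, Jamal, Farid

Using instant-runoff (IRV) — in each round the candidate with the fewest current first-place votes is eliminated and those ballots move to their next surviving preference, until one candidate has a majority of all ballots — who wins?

Round 1: Jamal 0, Omar 7, Farid 21, Ben 9, Alice 10. Jamal eliminated.
Round 2: Omar 7, Farid 21, Ben 9, Alice 10. Omar eliminated.
Round 3: Farid 21, Ben 16, Alice 10. Alice eliminated.
Round 4: Farid 21, Ben 26. Ben has a majority (≥24).

Ben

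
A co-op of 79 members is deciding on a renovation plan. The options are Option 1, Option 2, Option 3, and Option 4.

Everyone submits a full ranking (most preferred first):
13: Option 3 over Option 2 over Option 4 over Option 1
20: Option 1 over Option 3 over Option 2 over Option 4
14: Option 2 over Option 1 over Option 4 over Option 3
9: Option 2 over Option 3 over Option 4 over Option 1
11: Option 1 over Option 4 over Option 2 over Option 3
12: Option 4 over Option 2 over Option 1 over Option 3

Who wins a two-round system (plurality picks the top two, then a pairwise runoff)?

Round 1 first-place votes: Option 1 31, Option 2 23, Option 3 13, Option 4 12. Option 1 and Option 2 advance.
Runoff: Option 1 is ranked above Option 2 on 31 ballots, Option 2 above Option 1 on 48.

Option 2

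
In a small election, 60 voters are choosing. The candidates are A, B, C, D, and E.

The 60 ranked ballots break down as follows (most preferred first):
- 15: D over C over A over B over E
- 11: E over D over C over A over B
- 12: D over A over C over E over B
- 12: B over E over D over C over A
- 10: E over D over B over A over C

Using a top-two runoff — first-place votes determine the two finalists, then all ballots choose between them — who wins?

Round 1 first-place votes: A 0, B 12, C 0, D 27, E 21. D and E advance.
Runoff: D is ranked above E on 27 ballots, E above D on 33.

E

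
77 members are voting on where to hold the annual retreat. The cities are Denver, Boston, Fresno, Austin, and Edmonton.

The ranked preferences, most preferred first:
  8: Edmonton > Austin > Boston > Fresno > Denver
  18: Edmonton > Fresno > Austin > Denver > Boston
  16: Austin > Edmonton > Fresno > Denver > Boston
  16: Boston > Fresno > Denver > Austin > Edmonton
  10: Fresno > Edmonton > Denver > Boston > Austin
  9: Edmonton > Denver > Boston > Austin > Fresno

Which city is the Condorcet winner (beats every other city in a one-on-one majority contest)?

Edmonton vs Denver: 61–16
Edmonton vs Boston: 61–16
Edmonton vs Fresno: 51–26
Edmonton vs Austin: 45–32
Edmonton beats every other city.

Edmonton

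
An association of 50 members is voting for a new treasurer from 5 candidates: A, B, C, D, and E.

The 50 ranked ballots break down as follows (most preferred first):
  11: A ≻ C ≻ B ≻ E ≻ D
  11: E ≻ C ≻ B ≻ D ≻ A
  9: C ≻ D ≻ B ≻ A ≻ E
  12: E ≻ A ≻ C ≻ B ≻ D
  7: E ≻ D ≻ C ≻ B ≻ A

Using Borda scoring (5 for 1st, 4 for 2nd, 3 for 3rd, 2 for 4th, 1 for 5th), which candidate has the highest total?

A: 11×5 + 11×1 + 9×2 + 12×4 + 7×1 = 139
B: 11×3 + 11×3 + 9×3 + 12×2 + 7×2 = 131
C: 11×4 + 11×4 + 9×5 + 12×3 + 7×3 = 190
D: 11×1 + 11×2 + 9×4 + 12×1 + 7×4 = 109
E: 11×2 + 11×5 + 9×1 + 12×5 + 7×5 = 181

C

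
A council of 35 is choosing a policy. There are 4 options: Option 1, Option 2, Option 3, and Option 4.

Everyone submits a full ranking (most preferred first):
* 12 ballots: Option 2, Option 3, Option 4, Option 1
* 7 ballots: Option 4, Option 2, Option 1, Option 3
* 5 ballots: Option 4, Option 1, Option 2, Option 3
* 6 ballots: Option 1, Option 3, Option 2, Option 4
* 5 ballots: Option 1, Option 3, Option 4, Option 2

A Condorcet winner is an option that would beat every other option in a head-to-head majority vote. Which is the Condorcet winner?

Option 2

Option 2 vs Option 1: 19–16
Option 2 vs Option 3: 24–11
Option 2 vs Option 4: 18–17
Option 2 beats every other option.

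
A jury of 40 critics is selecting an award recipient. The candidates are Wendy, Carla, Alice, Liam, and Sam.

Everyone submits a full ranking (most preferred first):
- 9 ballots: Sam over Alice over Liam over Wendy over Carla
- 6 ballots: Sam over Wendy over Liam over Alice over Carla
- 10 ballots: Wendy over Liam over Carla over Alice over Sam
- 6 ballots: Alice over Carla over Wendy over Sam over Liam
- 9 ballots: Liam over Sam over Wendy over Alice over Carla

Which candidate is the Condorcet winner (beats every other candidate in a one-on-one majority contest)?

Sam

Sam vs Wendy: 24–16
Sam vs Carla: 24–16
Sam vs Alice: 24–16
Sam vs Liam: 21–19
Sam beats every other candidate.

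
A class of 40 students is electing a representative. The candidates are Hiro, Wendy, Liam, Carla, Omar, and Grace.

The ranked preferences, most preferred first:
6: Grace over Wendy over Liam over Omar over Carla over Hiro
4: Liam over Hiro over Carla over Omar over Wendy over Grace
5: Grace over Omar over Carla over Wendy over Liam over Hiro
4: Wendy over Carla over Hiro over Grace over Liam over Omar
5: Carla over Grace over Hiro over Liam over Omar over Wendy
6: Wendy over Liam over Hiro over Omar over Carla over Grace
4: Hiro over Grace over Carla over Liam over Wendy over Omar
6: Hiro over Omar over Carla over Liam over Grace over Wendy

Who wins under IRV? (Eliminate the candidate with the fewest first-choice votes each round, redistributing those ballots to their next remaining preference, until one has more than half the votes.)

Round 1: Hiro 10, Wendy 10, Liam 4, Carla 5, Omar 0, Grace 11. Omar eliminated.
Round 2: Hiro 10, Wendy 10, Liam 4, Carla 5, Grace 11. Liam eliminated.
Round 3: Hiro 14, Wendy 10, Carla 5, Grace 11. Carla eliminated.
Round 4: Hiro 14, Wendy 10, Grace 16. Wendy eliminated.
Round 5: Hiro 24, Grace 16. Hiro has a majority (≥21).

Hiro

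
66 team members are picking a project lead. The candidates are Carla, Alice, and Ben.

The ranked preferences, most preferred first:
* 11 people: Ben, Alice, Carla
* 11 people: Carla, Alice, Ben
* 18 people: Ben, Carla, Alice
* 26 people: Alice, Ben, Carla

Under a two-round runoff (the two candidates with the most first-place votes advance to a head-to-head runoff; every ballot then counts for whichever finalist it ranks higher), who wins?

Alice

Round 1 first-place votes: Carla 11, Alice 26, Ben 29. Ben and Alice advance.
Runoff: Ben is ranked above Alice on 29 ballots, Alice above Ben on 37.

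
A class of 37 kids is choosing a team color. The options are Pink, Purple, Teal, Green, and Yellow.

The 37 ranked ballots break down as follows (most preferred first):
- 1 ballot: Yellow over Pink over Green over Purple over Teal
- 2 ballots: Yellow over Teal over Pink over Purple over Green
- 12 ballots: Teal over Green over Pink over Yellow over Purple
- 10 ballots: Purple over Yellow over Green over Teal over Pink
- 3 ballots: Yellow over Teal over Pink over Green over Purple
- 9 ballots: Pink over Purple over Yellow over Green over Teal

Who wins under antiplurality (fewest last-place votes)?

Last-place votes: Pink 10, Purple 15, Teal 10, Green 2, Yellow 0.

Yellow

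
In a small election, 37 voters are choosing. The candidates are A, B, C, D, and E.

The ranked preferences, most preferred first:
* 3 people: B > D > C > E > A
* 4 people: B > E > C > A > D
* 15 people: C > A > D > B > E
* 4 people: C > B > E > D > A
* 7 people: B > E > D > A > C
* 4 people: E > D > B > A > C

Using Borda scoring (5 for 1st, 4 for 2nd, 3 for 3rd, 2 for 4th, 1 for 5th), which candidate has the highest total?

B

A: 3×1 + 4×2 + 15×4 + 4×1 + 7×2 + 4×2 = 97
B: 3×5 + 4×5 + 15×2 + 4×4 + 7×5 + 4×3 = 128
C: 3×3 + 4×3 + 15×5 + 4×5 + 7×1 + 4×1 = 127
D: 3×4 + 4×1 + 15×3 + 4×2 + 7×3 + 4×4 = 106
E: 3×2 + 4×4 + 15×1 + 4×3 + 7×4 + 4×5 = 97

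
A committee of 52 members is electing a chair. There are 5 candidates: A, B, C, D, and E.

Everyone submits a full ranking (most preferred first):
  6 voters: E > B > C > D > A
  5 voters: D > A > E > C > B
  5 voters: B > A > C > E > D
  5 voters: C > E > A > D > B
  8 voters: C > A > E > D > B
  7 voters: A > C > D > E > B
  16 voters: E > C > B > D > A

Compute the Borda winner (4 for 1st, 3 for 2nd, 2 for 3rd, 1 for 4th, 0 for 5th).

A: 6×0 + 5×3 + 5×3 + 5×2 + 8×3 + 7×4 + 16×0 = 92
B: 6×3 + 5×0 + 5×4 + 5×0 + 8×0 + 7×0 + 16×2 = 70
C: 6×2 + 5×1 + 5×2 + 5×4 + 8×4 + 7×3 + 16×3 = 148
D: 6×1 + 5×4 + 5×0 + 5×1 + 8×1 + 7×2 + 16×1 = 69
E: 6×4 + 5×2 + 5×1 + 5×3 + 8×2 + 7×1 + 16×4 = 141

C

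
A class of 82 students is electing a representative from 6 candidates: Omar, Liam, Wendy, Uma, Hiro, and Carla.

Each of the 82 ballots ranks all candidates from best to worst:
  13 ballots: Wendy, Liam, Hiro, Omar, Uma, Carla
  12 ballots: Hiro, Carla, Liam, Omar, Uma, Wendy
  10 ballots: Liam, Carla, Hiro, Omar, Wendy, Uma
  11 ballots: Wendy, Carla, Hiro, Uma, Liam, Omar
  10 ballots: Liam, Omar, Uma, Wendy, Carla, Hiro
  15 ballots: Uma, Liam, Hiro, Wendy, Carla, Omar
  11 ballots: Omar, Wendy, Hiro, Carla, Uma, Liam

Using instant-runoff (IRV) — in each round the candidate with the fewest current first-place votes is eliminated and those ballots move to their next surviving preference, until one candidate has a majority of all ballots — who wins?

Liam

Round 1: Omar 11, Liam 20, Wendy 24, Uma 15, Hiro 12, Carla 0. Carla eliminated.
Round 2: Omar 11, Liam 20, Wendy 24, Uma 15, Hiro 12. Omar eliminated.
Round 3: Liam 20, Wendy 35, Uma 15, Hiro 12. Hiro eliminated.
Round 4: Liam 32, Wendy 35, Uma 15. Uma eliminated.
Round 5: Liam 47, Wendy 35. Liam has a majority (≥42).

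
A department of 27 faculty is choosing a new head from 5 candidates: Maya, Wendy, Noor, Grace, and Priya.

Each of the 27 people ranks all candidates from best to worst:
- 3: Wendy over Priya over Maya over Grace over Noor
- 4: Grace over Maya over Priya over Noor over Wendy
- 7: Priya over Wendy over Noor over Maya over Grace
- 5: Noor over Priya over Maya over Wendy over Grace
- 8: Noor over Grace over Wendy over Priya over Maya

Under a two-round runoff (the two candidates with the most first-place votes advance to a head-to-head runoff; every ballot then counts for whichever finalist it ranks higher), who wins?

Round 1 first-place votes: Maya 0, Wendy 3, Noor 13, Grace 4, Priya 7. Noor and Priya advance.
Runoff: Noor is ranked above Priya on 13 ballots, Priya above Noor on 14.

Priya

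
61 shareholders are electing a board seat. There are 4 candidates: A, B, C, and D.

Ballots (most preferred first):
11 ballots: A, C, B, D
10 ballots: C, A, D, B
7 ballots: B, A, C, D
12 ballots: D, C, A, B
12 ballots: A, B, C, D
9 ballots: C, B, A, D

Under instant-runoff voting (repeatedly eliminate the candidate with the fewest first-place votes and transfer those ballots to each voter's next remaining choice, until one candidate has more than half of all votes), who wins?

Round 1: A 23, B 7, C 19, D 12. B eliminated.
Round 2: A 30, C 19, D 12. D eliminated.
Round 3: A 30, C 31. C has a majority (≥31).

C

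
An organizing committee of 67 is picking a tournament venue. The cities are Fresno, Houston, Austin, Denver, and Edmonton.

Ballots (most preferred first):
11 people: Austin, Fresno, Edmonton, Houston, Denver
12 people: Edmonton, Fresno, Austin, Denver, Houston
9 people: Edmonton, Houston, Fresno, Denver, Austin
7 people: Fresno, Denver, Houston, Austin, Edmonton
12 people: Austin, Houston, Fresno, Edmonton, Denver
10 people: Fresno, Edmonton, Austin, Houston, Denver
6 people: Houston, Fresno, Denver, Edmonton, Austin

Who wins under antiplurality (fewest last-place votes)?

Last-place votes: Fresno 0, Houston 12, Austin 15, Denver 33, Edmonton 7.

Fresno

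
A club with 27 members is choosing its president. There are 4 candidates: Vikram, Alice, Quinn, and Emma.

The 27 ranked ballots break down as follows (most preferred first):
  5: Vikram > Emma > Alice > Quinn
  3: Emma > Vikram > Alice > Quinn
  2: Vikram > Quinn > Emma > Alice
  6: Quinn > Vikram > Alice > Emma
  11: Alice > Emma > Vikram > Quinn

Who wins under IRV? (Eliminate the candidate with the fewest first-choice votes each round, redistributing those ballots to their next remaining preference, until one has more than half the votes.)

Round 1: Vikram 7, Alice 11, Quinn 6, Emma 3. Emma eliminated.
Round 2: Vikram 10, Alice 11, Quinn 6. Quinn eliminated.
Round 3: Vikram 16, Alice 11. Vikram has a majority (≥14).

Vikram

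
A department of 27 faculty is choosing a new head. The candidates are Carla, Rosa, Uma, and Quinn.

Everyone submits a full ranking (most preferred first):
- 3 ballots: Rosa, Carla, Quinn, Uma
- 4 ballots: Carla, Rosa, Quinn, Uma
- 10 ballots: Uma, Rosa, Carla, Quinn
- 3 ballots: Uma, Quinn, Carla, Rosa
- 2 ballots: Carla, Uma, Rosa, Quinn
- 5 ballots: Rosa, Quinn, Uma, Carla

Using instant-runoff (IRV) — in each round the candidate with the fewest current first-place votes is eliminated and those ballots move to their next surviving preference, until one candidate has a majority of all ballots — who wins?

Uma

Round 1: Carla 6, Rosa 8, Uma 13, Quinn 0. Quinn eliminated.
Round 2: Carla 6, Rosa 8, Uma 13. Carla eliminated.
Round 3: Rosa 12, Uma 15. Uma has a majority (≥14).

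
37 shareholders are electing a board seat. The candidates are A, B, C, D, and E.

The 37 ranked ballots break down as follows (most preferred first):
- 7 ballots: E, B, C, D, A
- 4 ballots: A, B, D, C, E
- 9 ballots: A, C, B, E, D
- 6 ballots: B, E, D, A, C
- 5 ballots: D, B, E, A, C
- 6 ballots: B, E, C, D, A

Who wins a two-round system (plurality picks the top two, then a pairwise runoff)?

B

Round 1 first-place votes: A 13, B 12, C 0, D 5, E 7. A and B advance.
Runoff: A is ranked above B on 13 ballots, B above A on 24.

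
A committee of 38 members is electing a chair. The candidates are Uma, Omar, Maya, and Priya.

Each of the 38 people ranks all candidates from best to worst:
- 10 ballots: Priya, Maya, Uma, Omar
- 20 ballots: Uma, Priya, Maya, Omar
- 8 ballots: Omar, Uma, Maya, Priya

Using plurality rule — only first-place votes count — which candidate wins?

First-place votes: Uma 20, Omar 8, Maya 0, Priya 10.

Uma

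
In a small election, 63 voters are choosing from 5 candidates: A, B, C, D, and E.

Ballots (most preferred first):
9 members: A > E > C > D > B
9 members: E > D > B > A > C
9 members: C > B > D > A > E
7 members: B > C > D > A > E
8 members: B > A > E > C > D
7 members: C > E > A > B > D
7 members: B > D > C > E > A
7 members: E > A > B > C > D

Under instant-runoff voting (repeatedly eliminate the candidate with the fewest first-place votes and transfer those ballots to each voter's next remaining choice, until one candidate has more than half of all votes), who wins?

E

Round 1: A 9, B 22, C 16, D 0, E 16. D eliminated.
Round 2: A 9, B 22, C 16, E 16. A eliminated.
Round 3: B 22, C 16, E 25. C eliminated.
Round 4: B 31, E 32. E has a majority (≥32).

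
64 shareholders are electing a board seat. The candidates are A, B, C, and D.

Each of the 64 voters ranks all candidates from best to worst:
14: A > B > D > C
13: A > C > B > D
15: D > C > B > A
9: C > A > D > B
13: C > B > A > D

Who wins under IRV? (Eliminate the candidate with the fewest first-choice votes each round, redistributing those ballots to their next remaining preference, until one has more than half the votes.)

C

Round 1: A 27, B 0, C 22, D 15. B eliminated.
Round 2: A 27, C 22, D 15. D eliminated.
Round 3: A 27, C 37. C has a majority (≥33).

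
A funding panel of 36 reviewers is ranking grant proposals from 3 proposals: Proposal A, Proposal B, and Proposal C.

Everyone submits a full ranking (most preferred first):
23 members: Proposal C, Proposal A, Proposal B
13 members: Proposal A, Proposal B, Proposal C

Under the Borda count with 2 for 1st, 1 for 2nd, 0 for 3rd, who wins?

Proposal A

Proposal A: 23×1 + 13×2 = 49
Proposal B: 23×0 + 13×1 = 13
Proposal C: 23×2 + 13×0 = 46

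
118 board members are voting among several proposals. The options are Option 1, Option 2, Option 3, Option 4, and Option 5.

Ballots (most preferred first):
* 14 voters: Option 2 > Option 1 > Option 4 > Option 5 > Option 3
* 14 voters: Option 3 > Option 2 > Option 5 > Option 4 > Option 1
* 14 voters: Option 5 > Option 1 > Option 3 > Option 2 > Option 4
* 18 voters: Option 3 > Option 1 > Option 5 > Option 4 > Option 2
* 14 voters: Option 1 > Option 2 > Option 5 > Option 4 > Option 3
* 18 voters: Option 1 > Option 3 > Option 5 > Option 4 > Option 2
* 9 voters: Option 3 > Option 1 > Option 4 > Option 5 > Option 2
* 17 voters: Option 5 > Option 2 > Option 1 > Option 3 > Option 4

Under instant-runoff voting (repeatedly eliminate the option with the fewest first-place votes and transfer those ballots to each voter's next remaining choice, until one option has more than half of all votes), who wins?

Option 1

Round 1: Option 1 32, Option 2 14, Option 3 41, Option 4 0, Option 5 31. Option 4 eliminated.
Round 2: Option 1 32, Option 2 14, Option 3 41, Option 5 31. Option 2 eliminated.
Round 3: Option 1 46, Option 3 41, Option 5 31. Option 5 eliminated.
Round 4: Option 1 77, Option 3 41. Option 1 has a majority (≥60).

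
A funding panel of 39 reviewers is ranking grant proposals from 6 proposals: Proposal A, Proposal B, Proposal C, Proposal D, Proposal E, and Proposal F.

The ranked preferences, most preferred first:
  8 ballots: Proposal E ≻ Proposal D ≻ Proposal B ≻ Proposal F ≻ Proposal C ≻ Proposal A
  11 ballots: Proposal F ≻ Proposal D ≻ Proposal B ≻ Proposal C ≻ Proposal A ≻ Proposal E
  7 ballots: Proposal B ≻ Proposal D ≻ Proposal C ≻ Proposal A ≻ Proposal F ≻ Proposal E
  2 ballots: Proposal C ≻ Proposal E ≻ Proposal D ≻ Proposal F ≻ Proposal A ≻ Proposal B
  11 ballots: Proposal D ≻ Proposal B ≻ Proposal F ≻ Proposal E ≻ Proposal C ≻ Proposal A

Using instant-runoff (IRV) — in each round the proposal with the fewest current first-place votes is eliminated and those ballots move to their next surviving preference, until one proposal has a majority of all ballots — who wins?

Round 1: Proposal A 0, Proposal B 7, Proposal C 2, Proposal D 11, Proposal E 8, Proposal F 11. Proposal A eliminated.
Round 2: Proposal B 7, Proposal C 2, Proposal D 11, Proposal E 8, Proposal F 11. Proposal C eliminated.
Round 3: Proposal B 7, Proposal D 11, Proposal E 10, Proposal F 11. Proposal B eliminated.
Round 4: Proposal D 18, Proposal E 10, Proposal F 11. Proposal E eliminated.
Round 5: Proposal D 28, Proposal F 11. Proposal D has a majority (≥20).

Proposal D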